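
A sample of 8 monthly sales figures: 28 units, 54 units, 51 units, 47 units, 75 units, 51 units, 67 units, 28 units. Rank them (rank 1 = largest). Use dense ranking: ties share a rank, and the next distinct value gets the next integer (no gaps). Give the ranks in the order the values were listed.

6, 3, 4, 5, 1, 4, 2, 6

Sorted (descending): 75, 67, 54, 51, 51, 47, 28, 28
The 2 values of 51 share dense rank 4.
The 2 values of 28 share dense rank 6.
Remaining distinct values take the next consecutive integers.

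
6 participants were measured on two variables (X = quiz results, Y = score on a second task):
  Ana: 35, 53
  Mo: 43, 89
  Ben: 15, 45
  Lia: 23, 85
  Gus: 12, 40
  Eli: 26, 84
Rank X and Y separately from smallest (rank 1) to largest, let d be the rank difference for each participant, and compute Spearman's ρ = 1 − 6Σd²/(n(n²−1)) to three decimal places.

Ranks of variable 1: 5, 6, 2, 3, 1, 4
Ranks of variable 2: 3, 6, 2, 5, 1, 4
d = r₁ − r₂: 2, 0, 0, -2, 0, 0
d²: 4, 0, 0, 4, 0, 0; Σd² = 8
ρ = 1 − 6·8/(6·35) = 1 − 48/210 = 0.771

0.771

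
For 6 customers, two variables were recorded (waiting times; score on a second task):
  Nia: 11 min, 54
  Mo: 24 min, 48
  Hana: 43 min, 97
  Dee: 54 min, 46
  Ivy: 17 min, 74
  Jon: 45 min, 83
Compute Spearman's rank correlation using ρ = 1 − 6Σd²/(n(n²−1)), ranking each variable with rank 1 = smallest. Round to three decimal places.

-0.086

Ranks of variable 1: 1, 3, 4, 6, 2, 5
Ranks of variable 2: 3, 2, 6, 1, 4, 5
d = r₁ − r₂: -2, 1, -2, 5, -2, 0
d²: 4, 1, 4, 25, 4, 0; Σd² = 38
ρ = 1 − 6·38/(6·35) = 1 − 228/210 = -0.086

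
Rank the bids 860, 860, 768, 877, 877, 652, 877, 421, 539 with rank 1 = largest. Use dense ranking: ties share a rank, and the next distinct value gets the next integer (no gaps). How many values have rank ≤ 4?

7

Sorted (descending): 877, 877, 877, 860, 860, 768, 652, 539, 421
The 3 values of 877 share dense rank 1.
The 2 values of 860 share dense rank 2.
Remaining distinct values take the next consecutive integers.
Ranks ≤ 4: {1, 1, 1, 2, 2, 3, 4} → 7 values.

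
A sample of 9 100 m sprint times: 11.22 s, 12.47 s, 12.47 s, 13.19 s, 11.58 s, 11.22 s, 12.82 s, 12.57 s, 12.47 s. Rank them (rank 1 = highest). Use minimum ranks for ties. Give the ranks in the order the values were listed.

8, 4, 4, 1, 7, 8, 2, 3, 4

Sorted (descending): 13.19, 12.82, 12.57, 12.47, 12.47, 12.47, 11.58, 11.22, 11.22
The 3 values of 12.47 occupy positions 4–6 → each gets rank 4.
The 2 values of 11.22 occupy positions 8–9 → each gets rank 8.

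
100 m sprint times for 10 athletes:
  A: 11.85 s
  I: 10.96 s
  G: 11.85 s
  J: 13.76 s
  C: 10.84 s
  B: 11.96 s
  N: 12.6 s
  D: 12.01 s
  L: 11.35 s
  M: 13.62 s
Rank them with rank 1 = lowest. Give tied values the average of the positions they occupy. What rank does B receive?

Sorted (ascending): 10.84, 10.96, 11.35, 11.85, 11.85, 11.96, 12.01, 12.6, 13.62, 13.76
The 2 values of 11.85 occupy positions 4–5 → average rank (4+5)/2 = 4.5.
B has value 11.96 s → rank 6.

6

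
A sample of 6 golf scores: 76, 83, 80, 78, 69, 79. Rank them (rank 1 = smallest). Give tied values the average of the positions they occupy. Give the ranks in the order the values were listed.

2, 6, 5, 3, 1, 4

Sorted (ascending): 69, 76, 78, 79, 80, 83
No ties — each value takes its position as its rank.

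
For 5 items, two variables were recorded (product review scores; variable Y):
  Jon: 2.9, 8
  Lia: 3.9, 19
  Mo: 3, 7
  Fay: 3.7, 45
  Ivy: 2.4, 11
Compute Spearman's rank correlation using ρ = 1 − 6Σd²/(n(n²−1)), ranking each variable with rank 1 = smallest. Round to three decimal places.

0.500

Ranks of variable 1: 2, 5, 3, 4, 1
Ranks of variable 2: 2, 4, 1, 5, 3
d = r₁ − r₂: 0, 1, 2, -1, -2
d²: 0, 1, 4, 1, 4; Σd² = 10
ρ = 1 − 6·10/(5·24) = 1 − 60/120 = 0.500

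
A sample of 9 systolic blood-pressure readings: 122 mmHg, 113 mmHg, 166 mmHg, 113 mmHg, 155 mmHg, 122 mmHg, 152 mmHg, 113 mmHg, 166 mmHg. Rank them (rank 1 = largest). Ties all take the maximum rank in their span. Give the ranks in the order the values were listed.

Sorted (descending): 166, 166, 155, 152, 122, 122, 113, 113, 113
The 2 values of 166 occupy positions 1–2 → each gets rank 2.
The 2 values of 122 occupy positions 5–6 → each gets rank 6.
The 3 values of 113 occupy positions 7–9 → each gets rank 9.

6, 9, 2, 9, 3, 6, 4, 9, 2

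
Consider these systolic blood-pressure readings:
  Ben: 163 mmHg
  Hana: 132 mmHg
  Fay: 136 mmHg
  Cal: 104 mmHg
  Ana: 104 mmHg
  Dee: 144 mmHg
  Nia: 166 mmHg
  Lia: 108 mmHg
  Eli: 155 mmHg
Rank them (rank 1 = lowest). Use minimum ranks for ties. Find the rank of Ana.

1

Sorted (ascending): 104, 104, 108, 132, 136, 144, 155, 163, 166
The 2 values of 104 occupy positions 1–2 → each gets rank 1.
Ana has value 104 mmHg → rank 1.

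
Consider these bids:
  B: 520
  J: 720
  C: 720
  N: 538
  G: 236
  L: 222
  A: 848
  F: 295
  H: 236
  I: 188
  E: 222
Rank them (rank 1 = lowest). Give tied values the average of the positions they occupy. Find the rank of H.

4.5

Sorted (ascending): 188, 222, 222, 236, 236, 295, 520, 538, 720, 720, 848
The 2 values of 222 occupy positions 2–3 → average rank (2+3)/2 = 2.5.
The 2 values of 236 occupy positions 4–5 → average rank (4+5)/2 = 4.5.
The 2 values of 720 occupy positions 9–10 → average rank (9+10)/2 = 9.5.
H has value 236 → rank 4.5.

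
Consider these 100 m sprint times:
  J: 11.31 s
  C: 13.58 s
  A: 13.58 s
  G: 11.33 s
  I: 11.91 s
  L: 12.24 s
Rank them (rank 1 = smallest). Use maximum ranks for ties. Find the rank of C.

6

Sorted (ascending): 11.31, 11.33, 11.91, 12.24, 13.58, 13.58
The 2 values of 13.58 occupy positions 5–6 → each gets rank 6.
C has value 13.58 s → rank 6.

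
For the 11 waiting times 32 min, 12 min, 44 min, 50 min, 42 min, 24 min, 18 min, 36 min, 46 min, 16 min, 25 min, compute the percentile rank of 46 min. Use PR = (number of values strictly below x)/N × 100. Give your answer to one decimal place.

N = 11.
Strictly below 46: 9. Equal to 46: 1.
PR = 9/11 × 100 = 81.8

81.8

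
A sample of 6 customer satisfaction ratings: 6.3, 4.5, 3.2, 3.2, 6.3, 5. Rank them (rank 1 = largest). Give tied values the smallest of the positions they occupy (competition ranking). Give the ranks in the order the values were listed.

Sorted (descending): 6.3, 6.3, 5, 4.5, 3.2, 3.2
The 2 values of 6.3 occupy positions 1–2 → each gets rank 1.
The 2 values of 3.2 occupy positions 5–6 → each gets rank 5.

1, 4, 5, 5, 1, 3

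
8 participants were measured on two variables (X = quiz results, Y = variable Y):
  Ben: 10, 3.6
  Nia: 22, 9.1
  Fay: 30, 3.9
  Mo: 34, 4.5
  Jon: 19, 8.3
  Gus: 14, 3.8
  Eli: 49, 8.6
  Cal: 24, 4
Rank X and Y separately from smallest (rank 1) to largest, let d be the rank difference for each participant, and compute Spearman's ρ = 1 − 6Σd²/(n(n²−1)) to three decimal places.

Ranks of variable 1: 1, 4, 6, 7, 3, 2, 8, 5
Ranks of variable 2: 1, 8, 3, 5, 6, 2, 7, 4
d = r₁ − r₂: 0, -4, 3, 2, -3, 0, 1, 1
d²: 0, 16, 9, 4, 9, 0, 1, 1; Σd² = 40
ρ = 1 − 6·40/(8·63) = 1 − 240/504 = 0.524

0.524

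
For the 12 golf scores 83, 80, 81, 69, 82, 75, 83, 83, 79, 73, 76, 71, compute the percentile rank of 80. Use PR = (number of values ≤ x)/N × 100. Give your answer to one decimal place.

58.3

N = 12.
Strictly below 80: 6. Equal to 80: 1.
PR = 7/12 × 100 = 58.3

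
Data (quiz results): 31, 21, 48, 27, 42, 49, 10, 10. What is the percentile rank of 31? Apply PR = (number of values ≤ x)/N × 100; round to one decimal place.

62.5

N = 8.
Strictly below 31: 4. Equal to 31: 1.
PR = 5/8 × 100 = 62.5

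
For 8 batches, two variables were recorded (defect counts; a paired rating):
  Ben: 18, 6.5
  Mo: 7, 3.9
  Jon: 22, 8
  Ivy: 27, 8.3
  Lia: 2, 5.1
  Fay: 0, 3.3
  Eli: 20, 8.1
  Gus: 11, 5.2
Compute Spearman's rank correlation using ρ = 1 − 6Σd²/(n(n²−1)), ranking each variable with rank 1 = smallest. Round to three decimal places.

Ranks of variable 1: 5, 3, 7, 8, 2, 1, 6, 4
Ranks of variable 2: 5, 2, 6, 8, 3, 1, 7, 4
d = r₁ − r₂: 0, 1, 1, 0, -1, 0, -1, 0
d²: 0, 1, 1, 0, 1, 0, 1, 0; Σd² = 4
ρ = 1 − 6·4/(8·63) = 1 − 24/504 = 0.952

0.952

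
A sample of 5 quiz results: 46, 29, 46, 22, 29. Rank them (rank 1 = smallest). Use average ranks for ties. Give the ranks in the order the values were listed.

Sorted (ascending): 22, 29, 29, 46, 46
The 2 values of 29 occupy positions 2–3 → average rank (2+3)/2 = 2.5.
The 2 values of 46 occupy positions 4–5 → average rank (4+5)/2 = 4.5.

4.5, 2.5, 4.5, 1, 2.5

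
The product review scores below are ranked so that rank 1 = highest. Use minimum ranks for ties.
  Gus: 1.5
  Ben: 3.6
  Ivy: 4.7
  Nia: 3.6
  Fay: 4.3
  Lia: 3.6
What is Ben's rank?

Sorted (descending): 4.7, 4.3, 3.6, 3.6, 3.6, 1.5
The 3 values of 3.6 occupy positions 3–5 → each gets rank 3.
Ben has value 3.6 → rank 3.

3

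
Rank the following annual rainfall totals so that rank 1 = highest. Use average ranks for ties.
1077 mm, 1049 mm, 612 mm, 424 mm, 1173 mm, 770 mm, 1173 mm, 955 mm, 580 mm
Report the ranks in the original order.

3, 4, 7, 9, 1.5, 6, 1.5, 5, 8

Sorted (descending): 1173, 1173, 1077, 1049, 955, 770, 612, 580, 424
The 2 values of 1173 occupy positions 1–2 → average rank (1+2)/2 = 1.5.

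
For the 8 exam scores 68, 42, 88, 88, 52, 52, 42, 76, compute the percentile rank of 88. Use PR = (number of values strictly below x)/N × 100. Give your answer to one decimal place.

75.0

N = 8.
Strictly below 88: 6. Equal to 88: 2.
PR = 6/8 × 100 = 75.0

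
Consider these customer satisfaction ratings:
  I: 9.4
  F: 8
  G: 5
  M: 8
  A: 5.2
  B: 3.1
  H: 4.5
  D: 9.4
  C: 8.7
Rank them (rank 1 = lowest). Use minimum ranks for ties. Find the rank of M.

5

Sorted (ascending): 3.1, 4.5, 5, 5.2, 8, 8, 8.7, 9.4, 9.4
The 2 values of 8 occupy positions 5–6 → each gets rank 5.
The 2 values of 9.4 occupy positions 8–9 → each gets rank 8.
M has value 8 → rank 5.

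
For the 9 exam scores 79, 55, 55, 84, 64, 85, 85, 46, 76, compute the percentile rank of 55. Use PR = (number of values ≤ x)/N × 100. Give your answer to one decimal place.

N = 9.
Strictly below 55: 1. Equal to 55: 2.
PR = 3/9 × 100 = 33.3

33.3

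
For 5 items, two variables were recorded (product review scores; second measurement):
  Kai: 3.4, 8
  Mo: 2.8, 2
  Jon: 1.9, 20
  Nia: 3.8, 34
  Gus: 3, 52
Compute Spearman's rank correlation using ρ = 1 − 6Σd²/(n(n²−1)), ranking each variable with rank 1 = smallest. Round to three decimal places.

0.300

Ranks of variable 1: 4, 2, 1, 5, 3
Ranks of variable 2: 2, 1, 3, 4, 5
d = r₁ − r₂: 2, 1, -2, 1, -2
d²: 4, 1, 4, 1, 4; Σd² = 14
ρ = 1 − 6·14/(5·24) = 1 − 84/120 = 0.300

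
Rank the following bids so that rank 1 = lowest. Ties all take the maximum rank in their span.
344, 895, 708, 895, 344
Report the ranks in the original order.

Sorted (ascending): 344, 344, 708, 895, 895
The 2 values of 344 occupy positions 1–2 → each gets rank 2.
The 2 values of 895 occupy positions 4–5 → each gets rank 5.

2, 5, 3, 5, 2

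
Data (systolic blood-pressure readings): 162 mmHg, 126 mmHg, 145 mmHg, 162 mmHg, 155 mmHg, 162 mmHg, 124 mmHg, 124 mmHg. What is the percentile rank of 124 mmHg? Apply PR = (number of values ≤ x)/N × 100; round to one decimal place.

N = 8.
Strictly below 124: 0. Equal to 124: 2.
PR = 2/8 × 100 = 25.0

25.0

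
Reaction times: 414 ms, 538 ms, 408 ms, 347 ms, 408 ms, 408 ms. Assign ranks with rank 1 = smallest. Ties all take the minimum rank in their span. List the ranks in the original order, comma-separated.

Sorted (ascending): 347, 408, 408, 408, 414, 538
The 3 values of 408 occupy positions 2–4 → each gets rank 2.

5, 6, 2, 1, 2, 2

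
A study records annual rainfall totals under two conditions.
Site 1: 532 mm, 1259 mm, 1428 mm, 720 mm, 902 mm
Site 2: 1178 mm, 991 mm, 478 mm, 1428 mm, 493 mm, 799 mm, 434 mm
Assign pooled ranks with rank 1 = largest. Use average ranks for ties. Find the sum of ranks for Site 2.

50.5

Sorted (descending): 1428, 1428, 1259, 1178, 991, 902, 799, 720, 532, 493, 478, 434
The 2 values of 1428 occupy positions 1–2 → average rank (1+2)/2 = 1.5.
Site 2 values → pooled ranks: 1178→4, 991→5, 478→11, 1428→1.5, 493→10, 799→7, 434→12
Rank sum = 4 + 5 + 11 + 1.5 + 10 + 7 + 12 = 50.5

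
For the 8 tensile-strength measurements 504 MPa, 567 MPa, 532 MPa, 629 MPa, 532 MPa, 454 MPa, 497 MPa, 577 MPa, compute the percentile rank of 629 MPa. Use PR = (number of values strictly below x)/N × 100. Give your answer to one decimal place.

N = 8.
Strictly below 629: 7. Equal to 629: 1.
PR = 7/8 × 100 = 87.5

87.5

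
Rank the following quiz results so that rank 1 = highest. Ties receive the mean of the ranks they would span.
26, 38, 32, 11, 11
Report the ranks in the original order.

Sorted (descending): 38, 32, 26, 11, 11
The 2 values of 11 occupy positions 4–5 → average rank (4+5)/2 = 4.5.

3, 1, 2, 4.5, 4.5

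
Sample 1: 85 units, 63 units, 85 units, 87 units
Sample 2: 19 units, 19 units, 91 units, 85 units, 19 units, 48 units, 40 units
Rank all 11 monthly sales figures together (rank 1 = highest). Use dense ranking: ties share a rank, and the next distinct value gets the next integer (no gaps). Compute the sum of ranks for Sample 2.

Sorted (descending): 91, 87, 85, 85, 85, 63, 48, 40, 19, 19, 19
The 3 values of 85 share dense rank 3.
The 3 values of 19 share dense rank 7.
Remaining distinct values take the next consecutive integers.
Sample 2 values → pooled ranks: 19→7, 19→7, 91→1, 85→3, 19→7, 48→5, 40→6
Rank sum = 7 + 7 + 1 + 3 + 7 + 5 + 6 = 36

36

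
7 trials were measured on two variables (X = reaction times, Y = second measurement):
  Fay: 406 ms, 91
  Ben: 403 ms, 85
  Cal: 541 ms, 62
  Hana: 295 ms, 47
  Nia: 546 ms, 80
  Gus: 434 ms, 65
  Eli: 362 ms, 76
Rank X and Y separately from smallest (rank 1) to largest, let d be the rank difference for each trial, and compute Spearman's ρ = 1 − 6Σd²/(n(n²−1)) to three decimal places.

Ranks of variable 1: 4, 3, 6, 1, 7, 5, 2
Ranks of variable 2: 7, 6, 2, 1, 5, 3, 4
d = r₁ − r₂: -3, -3, 4, 0, 2, 2, -2
d²: 9, 9, 16, 0, 4, 4, 4; Σd² = 46
ρ = 1 − 6·46/(7·48) = 1 − 276/336 = 0.179

0.179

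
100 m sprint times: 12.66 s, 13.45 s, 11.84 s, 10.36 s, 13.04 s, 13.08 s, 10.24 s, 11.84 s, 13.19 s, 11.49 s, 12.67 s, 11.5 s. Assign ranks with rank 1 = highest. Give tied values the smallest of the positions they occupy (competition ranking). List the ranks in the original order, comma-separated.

6, 1, 7, 11, 4, 3, 12, 7, 2, 10, 5, 9

Sorted (descending): 13.45, 13.19, 13.08, 13.04, 12.67, 12.66, 11.84, 11.84, 11.5, 11.49, 10.36, 10.24
The 2 values of 11.84 occupy positions 7–8 → each gets rank 7.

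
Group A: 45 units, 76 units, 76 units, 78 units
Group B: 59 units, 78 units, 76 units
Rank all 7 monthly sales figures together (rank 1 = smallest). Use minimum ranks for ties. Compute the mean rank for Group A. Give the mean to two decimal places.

Sorted (ascending): 45, 59, 76, 76, 76, 78, 78
The 3 values of 76 occupy positions 3–5 → each gets rank 3.
The 2 values of 78 occupy positions 6–7 → each gets rank 6.
Group A values → pooled ranks: 45→1, 76→3, 76→3, 78→6
Mean rank = (1 + 3 + 3 + 6) / 4 = 3.25

3.25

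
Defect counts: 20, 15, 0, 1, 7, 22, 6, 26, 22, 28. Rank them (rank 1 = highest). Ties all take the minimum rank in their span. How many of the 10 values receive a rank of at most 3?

Sorted (descending): 28, 26, 22, 22, 20, 15, 7, 6, 1, 0
The 2 values of 22 occupy positions 3–4 → each gets rank 3.
Ranks ≤ 3: {1, 2, 3, 3} → 4 values.

4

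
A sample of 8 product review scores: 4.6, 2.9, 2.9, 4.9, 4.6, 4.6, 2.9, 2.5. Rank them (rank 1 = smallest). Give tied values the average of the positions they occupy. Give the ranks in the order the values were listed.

6, 3, 3, 8, 6, 6, 3, 1

Sorted (ascending): 2.5, 2.9, 2.9, 2.9, 4.6, 4.6, 4.6, 4.9
The 3 values of 2.9 occupy positions 2–4 → average rank 3.
The 3 values of 4.6 occupy positions 5–7 → average rank 6.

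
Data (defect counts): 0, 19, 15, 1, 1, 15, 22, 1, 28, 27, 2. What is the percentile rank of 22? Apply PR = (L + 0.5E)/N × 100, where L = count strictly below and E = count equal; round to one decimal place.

77.3

N = 11.
Strictly below 22: 8. Equal to 22: 1.
PR = (8 + 0.5·1)/11 × 100 = 77.3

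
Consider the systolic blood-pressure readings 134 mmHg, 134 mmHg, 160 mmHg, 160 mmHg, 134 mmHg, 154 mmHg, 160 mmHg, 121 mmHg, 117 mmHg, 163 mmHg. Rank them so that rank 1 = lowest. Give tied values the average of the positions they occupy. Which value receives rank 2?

121

Sorted (ascending): 117, 121, 134, 134, 134, 154, 160, 160, 160, 163
The 3 values of 134 occupy positions 3–5 → average rank 4.
The 3 values of 160 occupy positions 7–9 → average rank 8.
Rank 2 → value 121.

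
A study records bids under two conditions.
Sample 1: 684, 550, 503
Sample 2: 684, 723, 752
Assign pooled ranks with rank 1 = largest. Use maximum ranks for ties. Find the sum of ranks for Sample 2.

Sorted (descending): 752, 723, 684, 684, 550, 503
The 2 values of 684 occupy positions 3–4 → each gets rank 4.
Sample 2 values → pooled ranks: 684→4, 723→2, 752→1
Rank sum = 4 + 2 + 1 = 7

7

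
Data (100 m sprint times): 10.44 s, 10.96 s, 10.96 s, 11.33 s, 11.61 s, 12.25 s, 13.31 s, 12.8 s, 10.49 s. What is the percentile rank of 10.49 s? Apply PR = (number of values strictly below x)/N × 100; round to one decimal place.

N = 9.
Strictly below 10.49: 1. Equal to 10.49: 1.
PR = 1/9 × 100 = 11.1

11.1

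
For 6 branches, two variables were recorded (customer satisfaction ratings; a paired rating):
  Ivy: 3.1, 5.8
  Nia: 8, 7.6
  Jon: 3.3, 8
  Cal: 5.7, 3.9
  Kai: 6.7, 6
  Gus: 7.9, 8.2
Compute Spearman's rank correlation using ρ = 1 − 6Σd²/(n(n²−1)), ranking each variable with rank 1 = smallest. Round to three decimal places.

Ranks of variable 1: 1, 6, 2, 3, 4, 5
Ranks of variable 2: 2, 4, 5, 1, 3, 6
d = r₁ − r₂: -1, 2, -3, 2, 1, -1
d²: 1, 4, 9, 4, 1, 1; Σd² = 20
ρ = 1 − 6·20/(6·35) = 1 − 120/210 = 0.429

0.429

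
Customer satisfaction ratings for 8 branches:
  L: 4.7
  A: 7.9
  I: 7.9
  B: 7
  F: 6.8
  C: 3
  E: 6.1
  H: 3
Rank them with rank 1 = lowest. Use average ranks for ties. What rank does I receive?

7.5

Sorted (ascending): 3, 3, 4.7, 6.1, 6.8, 7, 7.9, 7.9
The 2 values of 3 occupy positions 1–2 → average rank (1+2)/2 = 1.5.
The 2 values of 7.9 occupy positions 7–8 → average rank (7+8)/2 = 7.5.
I has value 7.9 → rank 7.5.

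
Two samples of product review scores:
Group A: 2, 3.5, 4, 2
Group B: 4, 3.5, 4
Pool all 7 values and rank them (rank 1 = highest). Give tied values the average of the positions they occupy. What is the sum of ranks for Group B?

Sorted (descending): 4, 4, 4, 3.5, 3.5, 2, 2
The 3 values of 4 occupy positions 1–3 → average rank 2.
The 2 values of 3.5 occupy positions 4–5 → average rank (4+5)/2 = 4.5.
The 2 values of 2 occupy positions 6–7 → average rank (6+7)/2 = 6.5.
Group B values → pooled ranks: 4→2, 3.5→4.5, 4→2
Rank sum = 2 + 4.5 + 2 = 8.5

8.5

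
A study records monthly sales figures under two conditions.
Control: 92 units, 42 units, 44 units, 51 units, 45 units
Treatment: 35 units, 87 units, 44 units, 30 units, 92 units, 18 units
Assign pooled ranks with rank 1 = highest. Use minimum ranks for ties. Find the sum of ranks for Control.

24

Sorted (descending): 92, 92, 87, 51, 45, 44, 44, 42, 35, 30, 18
The 2 values of 92 occupy positions 1–2 → each gets rank 1.
The 2 values of 44 occupy positions 6–7 → each gets rank 6.
Control values → pooled ranks: 92→1, 42→8, 44→6, 51→4, 45→5
Rank sum = 1 + 8 + 6 + 4 + 5 = 24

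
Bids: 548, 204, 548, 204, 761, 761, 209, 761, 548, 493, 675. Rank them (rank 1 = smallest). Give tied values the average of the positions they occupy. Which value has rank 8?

675

Sorted (ascending): 204, 204, 209, 493, 548, 548, 548, 675, 761, 761, 761
The 2 values of 204 occupy positions 1–2 → average rank (1+2)/2 = 1.5.
The 3 values of 548 occupy positions 5–7 → average rank 6.
The 3 values of 761 occupy positions 9–11 → average rank 10.
Rank 8 → value 675.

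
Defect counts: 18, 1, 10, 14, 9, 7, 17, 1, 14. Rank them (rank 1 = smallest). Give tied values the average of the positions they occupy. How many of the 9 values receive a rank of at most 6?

5

Sorted (ascending): 1, 1, 7, 9, 10, 14, 14, 17, 18
The 2 values of 1 occupy positions 1–2 → average rank (1+2)/2 = 1.5.
The 2 values of 14 occupy positions 6–7 → average rank (6+7)/2 = 6.5.
Ranks ≤ 6: {1.5, 1.5, 3, 4, 5} → 5 values.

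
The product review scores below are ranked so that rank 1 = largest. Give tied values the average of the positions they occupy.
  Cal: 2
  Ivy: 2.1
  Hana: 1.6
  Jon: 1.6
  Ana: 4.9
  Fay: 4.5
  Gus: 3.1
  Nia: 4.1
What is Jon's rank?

Sorted (descending): 4.9, 4.5, 4.1, 3.1, 2.1, 2, 1.6, 1.6
The 2 values of 1.6 occupy positions 7–8 → average rank (7+8)/2 = 7.5.
Jon has value 1.6 → rank 7.5.

7.5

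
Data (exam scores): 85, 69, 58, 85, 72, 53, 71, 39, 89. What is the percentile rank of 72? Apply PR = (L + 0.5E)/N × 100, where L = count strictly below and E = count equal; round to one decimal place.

61.1

N = 9.
Strictly below 72: 5. Equal to 72: 1.
PR = (5 + 0.5·1)/9 × 100 = 61.1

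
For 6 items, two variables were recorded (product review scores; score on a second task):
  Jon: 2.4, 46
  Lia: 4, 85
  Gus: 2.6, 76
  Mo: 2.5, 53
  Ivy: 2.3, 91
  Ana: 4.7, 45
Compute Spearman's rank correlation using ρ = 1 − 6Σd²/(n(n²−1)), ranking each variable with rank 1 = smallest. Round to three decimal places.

-0.429

Ranks of variable 1: 2, 5, 4, 3, 1, 6
Ranks of variable 2: 2, 5, 4, 3, 6, 1
d = r₁ − r₂: 0, 0, 0, 0, -5, 5
d²: 0, 0, 0, 0, 25, 25; Σd² = 50
ρ = 1 − 6·50/(6·35) = 1 − 300/210 = -0.429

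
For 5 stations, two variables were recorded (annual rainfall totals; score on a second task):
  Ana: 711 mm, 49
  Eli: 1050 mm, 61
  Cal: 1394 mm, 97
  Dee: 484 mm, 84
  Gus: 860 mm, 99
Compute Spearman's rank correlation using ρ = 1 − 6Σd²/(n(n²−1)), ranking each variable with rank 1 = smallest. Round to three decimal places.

Ranks of variable 1: 2, 4, 5, 1, 3
Ranks of variable 2: 1, 2, 4, 3, 5
d = r₁ − r₂: 1, 2, 1, -2, -2
d²: 1, 4, 1, 4, 4; Σd² = 14
ρ = 1 − 6·14/(5·24) = 1 − 84/120 = 0.300

0.300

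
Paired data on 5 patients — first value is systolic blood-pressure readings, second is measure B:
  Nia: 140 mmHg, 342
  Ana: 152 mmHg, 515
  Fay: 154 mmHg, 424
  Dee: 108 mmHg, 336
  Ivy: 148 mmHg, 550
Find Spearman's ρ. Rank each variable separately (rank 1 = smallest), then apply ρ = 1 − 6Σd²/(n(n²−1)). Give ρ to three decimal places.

Ranks of variable 1: 2, 4, 5, 1, 3
Ranks of variable 2: 2, 4, 3, 1, 5
d = r₁ − r₂: 0, 0, 2, 0, -2
d²: 0, 0, 4, 0, 4; Σd² = 8
ρ = 1 − 6·8/(5·24) = 1 − 48/120 = 0.600

0.600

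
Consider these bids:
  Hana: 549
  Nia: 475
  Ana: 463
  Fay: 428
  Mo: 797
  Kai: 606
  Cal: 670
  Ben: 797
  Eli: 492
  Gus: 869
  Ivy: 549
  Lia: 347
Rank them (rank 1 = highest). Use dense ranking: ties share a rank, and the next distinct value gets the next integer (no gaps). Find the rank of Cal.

3

Sorted (descending): 869, 797, 797, 670, 606, 549, 549, 492, 475, 463, 428, 347
The 2 values of 797 share dense rank 2.
The 2 values of 549 share dense rank 5.
Remaining distinct values take the next consecutive integers.
Cal has value 670 → rank 3.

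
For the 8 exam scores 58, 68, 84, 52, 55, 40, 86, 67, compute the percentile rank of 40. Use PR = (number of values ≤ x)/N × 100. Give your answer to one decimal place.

12.5

N = 8.
Strictly below 40: 0. Equal to 40: 1.
PR = 1/8 × 100 = 12.5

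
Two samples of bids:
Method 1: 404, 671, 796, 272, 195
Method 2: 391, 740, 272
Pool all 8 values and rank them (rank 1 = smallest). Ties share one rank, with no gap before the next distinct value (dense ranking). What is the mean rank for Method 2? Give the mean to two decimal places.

Sorted (ascending): 195, 272, 272, 391, 404, 671, 740, 796
The 2 values of 272 share dense rank 2.
Remaining distinct values take the next consecutive integers.
Method 2 values → pooled ranks: 391→3, 740→6, 272→2
Mean rank = (3 + 6 + 2) / 3 = 3.67

3.67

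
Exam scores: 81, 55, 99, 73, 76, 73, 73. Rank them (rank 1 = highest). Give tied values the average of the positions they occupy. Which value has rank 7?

Sorted (descending): 99, 81, 76, 73, 73, 73, 55
The 3 values of 73 occupy positions 4–6 → average rank 5.
Rank 7 → value 55.

55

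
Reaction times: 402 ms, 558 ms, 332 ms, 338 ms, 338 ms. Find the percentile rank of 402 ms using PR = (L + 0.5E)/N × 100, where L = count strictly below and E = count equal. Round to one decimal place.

70.0

N = 5.
Strictly below 402: 3. Equal to 402: 1.
PR = (3 + 0.5·1)/5 × 100 = 70.0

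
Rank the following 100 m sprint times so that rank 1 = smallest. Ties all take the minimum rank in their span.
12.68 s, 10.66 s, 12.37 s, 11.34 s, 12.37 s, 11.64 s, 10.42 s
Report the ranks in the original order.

Sorted (ascending): 10.42, 10.66, 11.34, 11.64, 12.37, 12.37, 12.68
The 2 values of 12.37 occupy positions 5–6 → each gets rank 5.

7, 2, 5, 3, 5, 4, 1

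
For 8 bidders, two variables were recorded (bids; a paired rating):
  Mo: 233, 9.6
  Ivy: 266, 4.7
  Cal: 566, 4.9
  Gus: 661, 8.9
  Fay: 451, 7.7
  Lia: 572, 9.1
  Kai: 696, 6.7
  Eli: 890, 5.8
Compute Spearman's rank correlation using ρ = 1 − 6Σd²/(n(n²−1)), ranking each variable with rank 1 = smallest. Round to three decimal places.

Ranks of variable 1: 1, 2, 4, 6, 3, 5, 7, 8
Ranks of variable 2: 8, 1, 2, 6, 5, 7, 4, 3
d = r₁ − r₂: -7, 1, 2, 0, -2, -2, 3, 5
d²: 49, 1, 4, 0, 4, 4, 9, 25; Σd² = 96
ρ = 1 − 6·96/(8·63) = 1 − 576/504 = -0.143

-0.143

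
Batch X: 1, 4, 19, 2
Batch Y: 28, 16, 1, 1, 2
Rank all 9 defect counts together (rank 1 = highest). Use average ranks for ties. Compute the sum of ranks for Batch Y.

25.5

Sorted (descending): 28, 19, 16, 4, 2, 2, 1, 1, 1
The 2 values of 2 occupy positions 5–6 → average rank (5+6)/2 = 5.5.
The 3 values of 1 occupy positions 7–9 → average rank 8.
Batch Y values → pooled ranks: 28→1, 16→3, 1→8, 1→8, 2→5.5
Rank sum = 1 + 3 + 8 + 8 + 5.5 = 25.5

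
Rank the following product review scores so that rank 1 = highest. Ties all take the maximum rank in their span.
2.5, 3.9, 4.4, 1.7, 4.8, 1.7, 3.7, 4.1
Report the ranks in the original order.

Sorted (descending): 4.8, 4.4, 4.1, 3.9, 3.7, 2.5, 1.7, 1.7
The 2 values of 1.7 occupy positions 7–8 → each gets rank 8.

6, 4, 2, 8, 1, 8, 5, 3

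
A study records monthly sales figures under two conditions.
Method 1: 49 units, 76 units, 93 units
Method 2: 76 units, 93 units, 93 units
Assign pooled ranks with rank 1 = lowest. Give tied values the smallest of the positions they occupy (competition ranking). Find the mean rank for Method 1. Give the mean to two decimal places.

2.33

Sorted (ascending): 49, 76, 76, 93, 93, 93
The 2 values of 76 occupy positions 2–3 → each gets rank 2.
The 3 values of 93 occupy positions 4–6 → each gets rank 4.
Method 1 values → pooled ranks: 49→1, 76→2, 93→4
Mean rank = (1 + 2 + 4) / 3 = 2.33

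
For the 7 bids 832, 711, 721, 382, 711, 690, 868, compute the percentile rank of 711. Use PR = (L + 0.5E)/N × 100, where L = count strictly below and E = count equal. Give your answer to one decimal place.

42.9

N = 7.
Strictly below 711: 2. Equal to 711: 2.
PR = (2 + 0.5·2)/7 × 100 = 42.9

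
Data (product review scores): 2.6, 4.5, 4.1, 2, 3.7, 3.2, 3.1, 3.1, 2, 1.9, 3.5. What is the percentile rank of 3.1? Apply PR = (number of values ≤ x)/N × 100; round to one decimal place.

N = 11.
Strictly below 3.1: 4. Equal to 3.1: 2.
PR = 6/11 × 100 = 54.5

54.5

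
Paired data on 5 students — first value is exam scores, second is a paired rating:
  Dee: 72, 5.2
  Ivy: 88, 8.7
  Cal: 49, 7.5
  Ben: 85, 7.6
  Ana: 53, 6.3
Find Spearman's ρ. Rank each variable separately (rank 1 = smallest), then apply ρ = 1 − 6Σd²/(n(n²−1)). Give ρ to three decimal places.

0.600

Ranks of variable 1: 3, 5, 1, 4, 2
Ranks of variable 2: 1, 5, 3, 4, 2
d = r₁ − r₂: 2, 0, -2, 0, 0
d²: 4, 0, 4, 0, 0; Σd² = 8
ρ = 1 − 6·8/(5·24) = 1 − 48/120 = 0.600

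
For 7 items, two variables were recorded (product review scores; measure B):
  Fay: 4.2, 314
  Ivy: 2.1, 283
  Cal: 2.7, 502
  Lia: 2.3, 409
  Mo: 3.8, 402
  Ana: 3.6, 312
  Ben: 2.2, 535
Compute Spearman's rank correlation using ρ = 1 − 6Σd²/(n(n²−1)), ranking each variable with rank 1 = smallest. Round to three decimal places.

-0.107

Ranks of variable 1: 7, 1, 4, 3, 6, 5, 2
Ranks of variable 2: 3, 1, 6, 5, 4, 2, 7
d = r₁ − r₂: 4, 0, -2, -2, 2, 3, -5
d²: 16, 0, 4, 4, 4, 9, 25; Σd² = 62
ρ = 1 − 6·62/(7·48) = 1 − 372/336 = -0.107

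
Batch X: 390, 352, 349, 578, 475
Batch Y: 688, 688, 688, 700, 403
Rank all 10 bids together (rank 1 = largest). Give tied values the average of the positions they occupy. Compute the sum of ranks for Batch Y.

17

Sorted (descending): 700, 688, 688, 688, 578, 475, 403, 390, 352, 349
The 3 values of 688 occupy positions 2–4 → average rank 3.
Batch Y values → pooled ranks: 688→3, 688→3, 688→3, 700→1, 403→7
Rank sum = 3 + 3 + 3 + 1 + 7 = 17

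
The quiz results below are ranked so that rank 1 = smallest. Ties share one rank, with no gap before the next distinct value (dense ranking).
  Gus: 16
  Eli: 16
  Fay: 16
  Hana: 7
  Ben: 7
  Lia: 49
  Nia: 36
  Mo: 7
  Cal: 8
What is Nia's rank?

4

Sorted (ascending): 7, 7, 7, 8, 16, 16, 16, 36, 49
The 3 values of 7 share dense rank 1.
The 3 values of 16 share dense rank 3.
Remaining distinct values take the next consecutive integers.
Nia has value 36 → rank 4.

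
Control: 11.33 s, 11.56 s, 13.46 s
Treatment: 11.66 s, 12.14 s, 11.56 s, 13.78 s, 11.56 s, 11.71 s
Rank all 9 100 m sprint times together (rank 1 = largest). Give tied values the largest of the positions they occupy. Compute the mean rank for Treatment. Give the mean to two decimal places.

4.83

Sorted (descending): 13.78, 13.46, 12.14, 11.71, 11.66, 11.56, 11.56, 11.56, 11.33
The 3 values of 11.56 occupy positions 6–8 → each gets rank 8.
Treatment values → pooled ranks: 11.66→5, 12.14→3, 11.56→8, 13.78→1, 11.56→8, 11.71→4
Mean rank = (5 + 3 + 8 + 1 + 8 + 4) / 6 = 4.83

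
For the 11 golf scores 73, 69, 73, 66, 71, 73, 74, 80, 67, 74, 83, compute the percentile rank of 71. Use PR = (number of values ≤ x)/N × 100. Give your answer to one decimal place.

N = 11.
Strictly below 71: 3. Equal to 71: 1.
PR = 4/11 × 100 = 36.4

36.4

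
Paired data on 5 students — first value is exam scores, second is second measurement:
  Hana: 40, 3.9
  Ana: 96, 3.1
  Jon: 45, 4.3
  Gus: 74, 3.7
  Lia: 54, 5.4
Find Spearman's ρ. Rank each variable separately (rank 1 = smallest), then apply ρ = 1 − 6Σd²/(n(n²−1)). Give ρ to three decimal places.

-0.600

Ranks of variable 1: 1, 5, 2, 4, 3
Ranks of variable 2: 3, 1, 4, 2, 5
d = r₁ − r₂: -2, 4, -2, 2, -2
d²: 4, 16, 4, 4, 4; Σd² = 32
ρ = 1 − 6·32/(5·24) = 1 − 192/120 = -0.600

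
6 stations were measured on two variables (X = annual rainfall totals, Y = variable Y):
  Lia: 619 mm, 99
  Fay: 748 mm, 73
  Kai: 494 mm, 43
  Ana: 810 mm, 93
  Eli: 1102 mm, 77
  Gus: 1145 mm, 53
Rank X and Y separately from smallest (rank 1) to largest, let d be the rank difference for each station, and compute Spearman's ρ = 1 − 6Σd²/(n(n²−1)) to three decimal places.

0.029

Ranks of variable 1: 2, 3, 1, 4, 5, 6
Ranks of variable 2: 6, 3, 1, 5, 4, 2
d = r₁ − r₂: -4, 0, 0, -1, 1, 4
d²: 16, 0, 0, 1, 1, 16; Σd² = 34
ρ = 1 − 6·34/(6·35) = 1 − 204/210 = 0.029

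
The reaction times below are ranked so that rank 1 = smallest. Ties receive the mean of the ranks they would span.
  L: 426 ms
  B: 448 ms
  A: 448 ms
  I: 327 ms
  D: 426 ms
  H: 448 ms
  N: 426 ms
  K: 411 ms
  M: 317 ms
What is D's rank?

Sorted (ascending): 317, 327, 411, 426, 426, 426, 448, 448, 448
The 3 values of 426 occupy positions 4–6 → average rank 5.
The 3 values of 448 occupy positions 7–9 → average rank 8.
D has value 426 ms → rank 5.

5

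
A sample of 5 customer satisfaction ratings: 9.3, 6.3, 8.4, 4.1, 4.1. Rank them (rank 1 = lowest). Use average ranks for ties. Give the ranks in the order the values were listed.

5, 3, 4, 1.5, 1.5

Sorted (ascending): 4.1, 4.1, 6.3, 8.4, 9.3
The 2 values of 4.1 occupy positions 1–2 → average rank (1+2)/2 = 1.5.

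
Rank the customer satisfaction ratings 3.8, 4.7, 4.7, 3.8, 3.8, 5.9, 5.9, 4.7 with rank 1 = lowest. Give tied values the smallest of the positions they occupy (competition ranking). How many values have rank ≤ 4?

6

Sorted (ascending): 3.8, 3.8, 3.8, 4.7, 4.7, 4.7, 5.9, 5.9
The 3 values of 3.8 occupy positions 1–3 → each gets rank 1.
The 3 values of 4.7 occupy positions 4–6 → each gets rank 4.
The 2 values of 5.9 occupy positions 7–8 → each gets rank 7.
Ranks ≤ 4: {1, 1, 1, 4, 4, 4} → 6 values.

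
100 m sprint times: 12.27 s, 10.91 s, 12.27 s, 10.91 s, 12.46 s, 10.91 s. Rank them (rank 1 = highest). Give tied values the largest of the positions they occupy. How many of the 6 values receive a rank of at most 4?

Sorted (descending): 12.46, 12.27, 12.27, 10.91, 10.91, 10.91
The 2 values of 12.27 occupy positions 2–3 → each gets rank 3.
The 3 values of 10.91 occupy positions 4–6 → each gets rank 6.
Ranks ≤ 4: {1, 3, 3} → 3 values.

3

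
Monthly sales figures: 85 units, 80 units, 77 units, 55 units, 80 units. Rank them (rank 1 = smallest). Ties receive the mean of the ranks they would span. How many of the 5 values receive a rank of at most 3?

2

Sorted (ascending): 55, 77, 80, 80, 85
The 2 values of 80 occupy positions 3–4 → average rank (3+4)/2 = 3.5.
Ranks ≤ 3: {1, 2} → 2 values.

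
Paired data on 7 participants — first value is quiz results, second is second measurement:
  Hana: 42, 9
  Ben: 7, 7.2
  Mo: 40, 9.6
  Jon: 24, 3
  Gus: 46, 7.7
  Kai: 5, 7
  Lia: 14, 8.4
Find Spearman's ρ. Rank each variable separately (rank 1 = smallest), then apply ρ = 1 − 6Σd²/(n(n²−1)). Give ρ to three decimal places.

0.500

Ranks of variable 1: 6, 2, 5, 4, 7, 1, 3
Ranks of variable 2: 6, 3, 7, 1, 4, 2, 5
d = r₁ − r₂: 0, -1, -2, 3, 3, -1, -2
d²: 0, 1, 4, 9, 9, 1, 4; Σd² = 28
ρ = 1 − 6·28/(7·48) = 1 − 168/336 = 0.500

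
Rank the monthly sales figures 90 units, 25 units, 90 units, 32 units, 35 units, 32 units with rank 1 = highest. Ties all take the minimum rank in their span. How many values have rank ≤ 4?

5

Sorted (descending): 90, 90, 35, 32, 32, 25
The 2 values of 90 occupy positions 1–2 → each gets rank 1.
The 2 values of 32 occupy positions 4–5 → each gets rank 4.
Ranks ≤ 4: {1, 1, 3, 4, 4} → 5 values.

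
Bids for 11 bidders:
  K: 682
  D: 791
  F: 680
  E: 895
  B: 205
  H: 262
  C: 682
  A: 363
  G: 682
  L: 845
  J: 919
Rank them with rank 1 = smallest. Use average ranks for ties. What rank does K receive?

Sorted (ascending): 205, 262, 363, 680, 682, 682, 682, 791, 845, 895, 919
The 3 values of 682 occupy positions 5–7 → average rank 6.
K has value 682 → rank 6.

6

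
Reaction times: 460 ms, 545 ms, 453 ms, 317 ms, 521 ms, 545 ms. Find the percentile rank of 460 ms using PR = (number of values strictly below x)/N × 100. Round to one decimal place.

33.3

N = 6.
Strictly below 460: 2. Equal to 460: 1.
PR = 2/6 × 100 = 33.3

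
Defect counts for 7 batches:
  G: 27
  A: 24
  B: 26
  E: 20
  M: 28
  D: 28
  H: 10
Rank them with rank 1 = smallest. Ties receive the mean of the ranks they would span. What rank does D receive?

6.5

Sorted (ascending): 10, 20, 24, 26, 27, 28, 28
The 2 values of 28 occupy positions 6–7 → average rank (6+7)/2 = 6.5.
D has value 28 → rank 6.5.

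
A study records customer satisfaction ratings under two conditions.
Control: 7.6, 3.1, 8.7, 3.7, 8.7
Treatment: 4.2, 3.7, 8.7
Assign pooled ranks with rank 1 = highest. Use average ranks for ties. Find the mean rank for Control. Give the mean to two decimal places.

4.50

Sorted (descending): 8.7, 8.7, 8.7, 7.6, 4.2, 3.7, 3.7, 3.1
The 3 values of 8.7 occupy positions 1–3 → average rank 2.
The 2 values of 3.7 occupy positions 6–7 → average rank (6+7)/2 = 6.5.
Control values → pooled ranks: 7.6→4, 3.1→8, 8.7→2, 3.7→6.5, 8.7→2
Mean rank = (4 + 8 + 2 + 6.5 + 2) / 5 = 4.50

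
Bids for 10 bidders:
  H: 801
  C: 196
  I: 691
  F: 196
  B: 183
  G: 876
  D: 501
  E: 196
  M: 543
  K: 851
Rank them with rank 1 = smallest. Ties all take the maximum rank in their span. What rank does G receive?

Sorted (ascending): 183, 196, 196, 196, 501, 543, 691, 801, 851, 876
The 3 values of 196 occupy positions 2–4 → each gets rank 4.
G has value 876 → rank 10.

10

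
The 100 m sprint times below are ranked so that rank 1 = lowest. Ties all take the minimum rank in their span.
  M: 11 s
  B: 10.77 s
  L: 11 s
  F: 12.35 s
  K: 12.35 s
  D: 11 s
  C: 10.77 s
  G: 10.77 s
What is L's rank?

Sorted (ascending): 10.77, 10.77, 10.77, 11, 11, 11, 12.35, 12.35
The 3 values of 10.77 occupy positions 1–3 → each gets rank 1.
The 3 values of 11 occupy positions 4–6 → each gets rank 4.
The 2 values of 12.35 occupy positions 7–8 → each gets rank 7.
L has value 11 s → rank 4.

4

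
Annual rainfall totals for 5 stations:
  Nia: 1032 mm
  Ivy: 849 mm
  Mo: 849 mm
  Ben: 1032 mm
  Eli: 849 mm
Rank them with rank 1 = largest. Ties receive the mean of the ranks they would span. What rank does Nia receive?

Sorted (descending): 1032, 1032, 849, 849, 849
The 2 values of 1032 occupy positions 1–2 → average rank (1+2)/2 = 1.5.
The 3 values of 849 occupy positions 3–5 → average rank 4.
Nia has value 1032 mm → rank 1.5.

1.5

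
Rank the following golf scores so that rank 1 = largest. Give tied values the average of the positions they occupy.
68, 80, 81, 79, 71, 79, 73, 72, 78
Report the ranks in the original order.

9, 2, 1, 3.5, 8, 3.5, 6, 7, 5

Sorted (descending): 81, 80, 79, 79, 78, 73, 72, 71, 68
The 2 values of 79 occupy positions 3–4 → average rank (3+4)/2 = 3.5.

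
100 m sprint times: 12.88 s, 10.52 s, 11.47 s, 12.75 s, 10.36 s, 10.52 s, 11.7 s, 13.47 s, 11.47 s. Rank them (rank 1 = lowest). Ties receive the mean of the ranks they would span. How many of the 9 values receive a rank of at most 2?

1

Sorted (ascending): 10.36, 10.52, 10.52, 11.47, 11.47, 11.7, 12.75, 12.88, 13.47
The 2 values of 10.52 occupy positions 2–3 → average rank (2+3)/2 = 2.5.
The 2 values of 11.47 occupy positions 4–5 → average rank (4+5)/2 = 4.5.
Ranks ≤ 2: {1} → 1 value.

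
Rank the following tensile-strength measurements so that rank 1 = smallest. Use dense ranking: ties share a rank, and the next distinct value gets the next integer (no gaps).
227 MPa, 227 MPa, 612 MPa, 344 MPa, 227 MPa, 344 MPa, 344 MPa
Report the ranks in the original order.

1, 1, 3, 2, 1, 2, 2

Sorted (ascending): 227, 227, 227, 344, 344, 344, 612
The 3 values of 227 share dense rank 1.
The 3 values of 344 share dense rank 2.
Remaining distinct values take the next consecutive integers.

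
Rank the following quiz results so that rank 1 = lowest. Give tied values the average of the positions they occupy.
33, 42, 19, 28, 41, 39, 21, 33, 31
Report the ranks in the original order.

Sorted (ascending): 19, 21, 28, 31, 33, 33, 39, 41, 42
The 2 values of 33 occupy positions 5–6 → average rank (5+6)/2 = 5.5.

5.5, 9, 1, 3, 8, 7, 2, 5.5, 4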